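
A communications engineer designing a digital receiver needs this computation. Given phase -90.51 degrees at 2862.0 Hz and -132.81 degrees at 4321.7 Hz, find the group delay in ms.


Group delay from phase difference:
tau = -d(phi)/d(omega)
d(phi) = -42.3 deg = -0.738274 rad
d(omega) = 2*pi*(4321.7 - 2862.0) = 9171.5656 rad/s
tau = -(-0.738274) / 9171.5656
    = 0.0805 ms

0.0805 ms


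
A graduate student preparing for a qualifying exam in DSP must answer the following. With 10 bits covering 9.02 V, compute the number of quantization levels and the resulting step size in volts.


Step 1 — number of quantization levels:
L = 2^N = 2^10 = 1024

Step 2 — LSB step size:
delta = Vfs / L
      = 9.02 / 1024
      = 0.00880859 V

Levels = 1024; step size = 0.00880859 V


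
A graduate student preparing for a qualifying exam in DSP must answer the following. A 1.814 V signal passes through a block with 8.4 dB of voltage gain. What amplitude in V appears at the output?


Output voltage from dB gain:
V_out = V_in * 10^(gain_dB / 20)
      = 1.814 * 10^(8.4 / 20)
      = 1.814 * 2.630268
      = 4.7713 V

4.7713 V


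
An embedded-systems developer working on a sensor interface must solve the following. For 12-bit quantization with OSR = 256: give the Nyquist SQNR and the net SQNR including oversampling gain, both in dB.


Step 1 — baseline SQNR at Nyquist:
SQNR_base = 6.02*N + 1.76
          = 6.02*12 + 1.76
          = 74.0 dB

Step 2 — oversampling processing gain:
G = 10*log10(OSR) = 10*log10(256) = 24.08 dB

Step 3 — total:
SQNR_total = 74.0 + 24.08 = 98.08 dB

Base SQNR = 74.0 dB; oversampled SQNR = 98.08 dB


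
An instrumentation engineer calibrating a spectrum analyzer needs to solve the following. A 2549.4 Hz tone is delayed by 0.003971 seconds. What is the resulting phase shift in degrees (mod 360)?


Phase shift from frequency and time delay:
phi = 360 * f * t_delay
    = 360 * 2549.4 * 0.003971
    = 3644.52 degrees
    mod 360 = 44.52 degrees

44.52 degrees


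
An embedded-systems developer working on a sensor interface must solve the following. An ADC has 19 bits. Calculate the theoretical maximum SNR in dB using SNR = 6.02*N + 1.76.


Theoretical SNR for a full-scale sinusoid:
SNR = 6.02 * N + 1.76
    = 6.02 * 19 + 1.76
    = 114.38 + 1.76
    = 116.14 dB

116.14 dB


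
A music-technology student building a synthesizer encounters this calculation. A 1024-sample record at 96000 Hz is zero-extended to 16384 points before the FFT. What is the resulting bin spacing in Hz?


Frequency resolution after zero-padding:
N_padded = 1024 * 16 = 16384
df = fs / N_padded
   = 96000 / 16384
   = 5.8594 Hz

5.8594 Hz


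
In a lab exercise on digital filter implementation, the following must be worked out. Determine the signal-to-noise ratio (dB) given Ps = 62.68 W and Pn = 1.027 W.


SNR in decibels:
SNR = 10 * log10(Ps / Pn)
    = 10 * log10(62.68 / 1.027)
    = 10 * log10(61.0321)
    = 10 * 1.7856
    = 17.86 dB

17.86 dB


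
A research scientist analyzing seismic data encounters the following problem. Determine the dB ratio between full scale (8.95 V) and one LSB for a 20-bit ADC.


Dynamic range from full-scale to LSB:
V_min = V_max / 2^bits = 8.95 / 2^20
DR = 20 * log10(V_max / V_min)
   = 20 * log10(2^20)
   = 20 * 20 * log10(2)
   = 120.41 dB

120.41 dB


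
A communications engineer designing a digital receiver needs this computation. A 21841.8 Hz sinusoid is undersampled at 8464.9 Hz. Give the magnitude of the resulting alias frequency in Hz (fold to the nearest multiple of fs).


Compute the nearest integer multiple of fs to the signal:
n = round(21841.8 / 8464.9) = 3
f_alias = |21841.8 - 3 * 8464.9|
        = |21841.8 - 25394.7|
        = 3552.9 Hz

3552.9


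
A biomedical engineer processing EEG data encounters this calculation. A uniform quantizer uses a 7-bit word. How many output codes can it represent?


Number of quantization levels = 2^N
= 2^7
= 128

128


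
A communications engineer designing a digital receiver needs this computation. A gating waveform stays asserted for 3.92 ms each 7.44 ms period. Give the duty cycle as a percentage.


Duty cycle as a percentage:
DC = (t_on / T) * 100
   = (3.92 / 7.44) * 100
   = 0.526882 * 100
   = 52.69 %

52.69 %


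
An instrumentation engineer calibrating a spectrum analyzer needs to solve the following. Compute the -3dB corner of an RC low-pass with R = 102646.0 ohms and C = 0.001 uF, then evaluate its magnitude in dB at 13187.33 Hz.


Step 1 — cutoff frequency:
fc = 1 / (2*pi*R*C)
C = 0.001 uF = 1e-09 F
fc = 1 / (2*pi*102646.0*1e-09)
   = 1550.523 Hz

Step 2 — magnitude at f = 13187.33 Hz:
|H(f)| = 1 / sqrt(1 + (f/fc)^2)
f/fc = 13187.33 / 1550.523 = 8.505085
|H| = 1 / sqrt(1 + 72.336471) = 0.1167723
|H|_dB = 20*log10(0.1167723) = -18.65 dB

fc = 1550.523 Hz; |H(13187.33 Hz)| = -18.65 dB


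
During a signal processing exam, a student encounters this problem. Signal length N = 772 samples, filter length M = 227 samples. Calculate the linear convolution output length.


Linear convolution output length:
L = N + M - 1
  = 772 + 227 - 1
  = 998 samples

998


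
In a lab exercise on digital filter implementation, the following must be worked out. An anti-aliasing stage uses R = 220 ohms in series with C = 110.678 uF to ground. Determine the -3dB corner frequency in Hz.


Cutoff frequency of a first-order RC filter:
fc = 1 / (2 * pi * R * C)
C = 110.678 uF = 0.000110678 F
fc = 1 / (2 * pi * 220 * 0.000110678)
   = 1 / 0.15299028435416
   = 6.536363 Hz

6.536363 Hz


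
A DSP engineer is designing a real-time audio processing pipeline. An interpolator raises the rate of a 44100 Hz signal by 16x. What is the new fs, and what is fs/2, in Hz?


Step 1 — output sample rate after interpolation by L:
fs_out = L * fs_in = 16 * 44100 = 705600 Hz

Step 2 — Nyquist frequency of the output stream:
f_Nyq = fs_out / 2 = 705600 / 2 = 352800.0 Hz

fs_out = 705600 Hz; f_Nyquist = 352800.0 Hz


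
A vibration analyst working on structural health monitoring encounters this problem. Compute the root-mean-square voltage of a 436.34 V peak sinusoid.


RMS voltage for a sinusoidal waveform:
V_rms = V_peak / sqrt(2)
      = 436.34 / 1.414214
      = 308.539 V

308.539 V


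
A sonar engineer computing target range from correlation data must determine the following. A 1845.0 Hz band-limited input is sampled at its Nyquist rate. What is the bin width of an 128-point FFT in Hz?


Step 1 — Nyquist sampling rate:
fs = 2 * fmax = 2 * 1845.0 = 3690.0 Hz

Step 2 — DFT bin spacing:
df = fs / N = 3690.0 / 128 = 28.8281 Hz

28.8281 Hz


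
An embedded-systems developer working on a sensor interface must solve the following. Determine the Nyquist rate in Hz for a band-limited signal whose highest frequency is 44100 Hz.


The Nyquist rate is twice the maximum frequency component.
fs_min = 2 * fmax
      = 2 * 44100
      = 88200 Hz

88200


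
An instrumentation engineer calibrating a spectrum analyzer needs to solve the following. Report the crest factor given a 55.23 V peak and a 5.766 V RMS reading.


Crest factor is the ratio of peak to RMS:
CF = V_peak / V_rms
   = 55.23 / 5.766
   = 9.5786

9.5786


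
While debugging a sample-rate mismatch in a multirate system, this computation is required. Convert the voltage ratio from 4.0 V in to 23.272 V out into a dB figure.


Voltage gain in dB:
G = 20 * log10(Vout / Vin)
  = 20 * log10(23.272 / 4.0)
  = 20 * log10(5.818)
  = 20 * 0.764774
  = 15.3 dB

15.3 dB


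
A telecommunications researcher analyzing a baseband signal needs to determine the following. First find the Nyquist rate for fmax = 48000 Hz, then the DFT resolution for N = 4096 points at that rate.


Step 1 — Nyquist sampling rate:
fs = 2 * fmax = 2 * 48000 = 96000 Hz

Step 2 — DFT bin spacing:
df = fs / N = 96000 / 4096 = 23.4375 Hz

23.4375 Hz


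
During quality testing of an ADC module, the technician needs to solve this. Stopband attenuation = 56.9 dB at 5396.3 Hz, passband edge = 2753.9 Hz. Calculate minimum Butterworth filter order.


Butterworth filter order formula:
n = log10(10^(A/10) - 1) / (2 * log10(f_stop/f_pass))
10^(56.9/10) - 1 = 489777.8194
f_stop/f_pass = 5396.3 / 2753.9 = 1.9595
n = 9.7382 -> ceil = 10

10


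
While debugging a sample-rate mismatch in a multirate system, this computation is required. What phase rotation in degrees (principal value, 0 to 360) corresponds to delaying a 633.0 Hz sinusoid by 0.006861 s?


Phase shift from frequency and time delay:
phi = 360 * f * t_delay
    = 360 * 633.0 * 0.006861
    = 1563.48 degrees
    mod 360 = 123.48 degrees

123.48 degrees


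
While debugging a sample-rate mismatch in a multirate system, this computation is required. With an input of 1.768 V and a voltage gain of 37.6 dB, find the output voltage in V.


Output voltage from dB gain:
V_out = V_in * 10^(gain_dB / 20)
      = 1.768 * 10^(37.6 / 20)
      = 1.768 * 75.857758
      = 134.1165 V

134.1165 V


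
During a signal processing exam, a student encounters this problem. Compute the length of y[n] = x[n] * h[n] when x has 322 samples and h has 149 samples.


Linear convolution output length:
L = N + M - 1
  = 322 + 149 - 1
  = 470 samples

470


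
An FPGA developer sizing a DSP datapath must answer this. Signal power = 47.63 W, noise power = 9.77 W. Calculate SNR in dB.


SNR in decibels:
SNR = 10 * log10(Ps / Pn)
    = 10 * log10(47.63 / 9.77)
    = 10 * log10(4.8751)
    = 10 * 0.688
    = 6.88 dB

6.88 dB


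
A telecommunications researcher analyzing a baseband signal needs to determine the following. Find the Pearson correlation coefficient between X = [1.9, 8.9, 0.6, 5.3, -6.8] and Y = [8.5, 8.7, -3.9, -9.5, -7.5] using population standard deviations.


Pearson correlation coefficient (population):
r = cov(X,Y) / (std(X) * std(Y))
Mean X = 1.98, Mean Y = -0.74
Cov(X,Y) = 19.8432
Std(X) = 5.251819, Std(Y) = 7.834692
r = 0.4823

0.4823


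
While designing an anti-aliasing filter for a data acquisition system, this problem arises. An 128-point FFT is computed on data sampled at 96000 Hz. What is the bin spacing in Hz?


DFT frequency resolution:
df = fs / N
   = 96000 / 128
   = 750.0 Hz

750.0 Hz


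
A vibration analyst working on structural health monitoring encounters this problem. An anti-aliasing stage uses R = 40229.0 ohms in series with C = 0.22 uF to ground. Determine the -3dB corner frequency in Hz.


Cutoff frequency of a first-order RC filter:
fc = 1 / (2 * pi * R * C)
C = 0.22 uF = 2.2e-07 F
fc = 1 / (2 * pi * 40229.0 * 2.2e-07)
   = 1 / 0.055608577578956
   = 17.982837 Hz

17.982837 Hz


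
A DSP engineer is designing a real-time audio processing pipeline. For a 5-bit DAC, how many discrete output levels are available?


Number of quantization levels = 2^N
= 2^5
= 32

32


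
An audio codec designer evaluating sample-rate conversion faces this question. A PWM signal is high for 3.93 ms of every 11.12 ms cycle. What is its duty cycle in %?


Duty cycle as a percentage:
DC = (t_on / T) * 100
   = (3.93 / 11.12) * 100
   = 0.353417 * 100
   = 35.34 %

35.34 %


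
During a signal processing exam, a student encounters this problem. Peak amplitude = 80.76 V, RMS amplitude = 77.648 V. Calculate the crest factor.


Crest factor is the ratio of peak to RMS:
CF = V_peak / V_rms
   = 80.76 / 77.648
   = 1.0401

1.0401


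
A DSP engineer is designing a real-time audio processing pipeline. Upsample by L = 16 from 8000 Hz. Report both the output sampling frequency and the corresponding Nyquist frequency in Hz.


Step 1 — output sample rate after interpolation by L:
fs_out = L * fs_in = 16 * 8000 = 128000 Hz

Step 2 — Nyquist frequency of the output stream:
f_Nyq = fs_out / 2 = 128000 / 2 = 64000.0 Hz

fs_out = 128000 Hz; f_Nyquist = 64000.0 Hz


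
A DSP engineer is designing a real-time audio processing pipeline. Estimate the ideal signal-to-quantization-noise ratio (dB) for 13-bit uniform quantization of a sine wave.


Theoretical SNR for a full-scale sinusoid:
SNR = 6.02 * N + 1.76
    = 6.02 * 13 + 1.76
    = 78.26 + 1.76
    = 80.02 dB

80.02 dB


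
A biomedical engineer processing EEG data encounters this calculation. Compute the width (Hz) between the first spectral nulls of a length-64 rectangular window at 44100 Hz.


Main lobe width for a rectangular window:
Width = 2 * fs / N
      = 2 * 44100 / 64
      = 88200 / 64
      = 1378.125 Hz

1378.125 Hz


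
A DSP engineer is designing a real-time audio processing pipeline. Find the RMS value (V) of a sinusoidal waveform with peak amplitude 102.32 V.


RMS voltage for a sinusoidal waveform:
V_rms = V_peak / sqrt(2)
      = 102.32 / 1.414214
      = 72.351 V

72.351 V


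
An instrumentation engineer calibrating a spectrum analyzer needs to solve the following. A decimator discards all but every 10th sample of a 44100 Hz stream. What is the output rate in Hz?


Decimation reduces the sample rate:
fs_out = fs_in / M
       = 44100 / 10
       = 4410.0 Hz

4410.0 Hz


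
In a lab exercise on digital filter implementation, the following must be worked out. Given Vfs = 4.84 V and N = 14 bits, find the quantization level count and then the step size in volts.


Step 1 — number of quantization levels:
L = 2^N = 2^14 = 16384

Step 2 — LSB step size:
delta = Vfs / L
      = 4.84 / 16384
      = 0.00029541 V

Levels = 16384; step size = 0.00029541 V


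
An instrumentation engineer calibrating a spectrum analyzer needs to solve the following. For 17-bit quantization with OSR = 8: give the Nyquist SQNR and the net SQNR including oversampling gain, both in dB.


Step 1 — baseline SQNR at Nyquist:
SQNR_base = 6.02*N + 1.76
          = 6.02*17 + 1.76
          = 104.1 dB

Step 2 — oversampling processing gain:
G = 10*log10(OSR) = 10*log10(8) = 9.03 dB

Step 3 — total:
SQNR_total = 104.1 + 9.03 = 113.13 dB

Base SQNR = 104.1 dB; oversampled SQNR = 113.13 dB


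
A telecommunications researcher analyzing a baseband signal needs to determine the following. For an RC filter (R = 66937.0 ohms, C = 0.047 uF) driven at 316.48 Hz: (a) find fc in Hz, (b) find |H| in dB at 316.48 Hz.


Step 1 — cutoff frequency:
fc = 1 / (2*pi*R*C)
C = 0.047 uF = 4.7e-08 F
fc = 1 / (2*pi*66937.0*4.7e-08)
   = 50.589 Hz

Step 2 — magnitude at f = 316.48 Hz:
|H(f)| = 1 / sqrt(1 + (f/fc)^2)
f/fc = 316.48 / 50.589 = 6.255905
|H| = 1 / sqrt(1 + 39.136347) = 0.1578451
|H|_dB = 20*log10(0.1578451) = -16.04 dB

fc = 50.589 Hz; |H(316.48 Hz)| = -16.04 dB


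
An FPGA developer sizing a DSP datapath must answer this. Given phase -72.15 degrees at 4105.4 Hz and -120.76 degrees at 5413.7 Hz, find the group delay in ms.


Group delay from phase difference:
tau = -d(phi)/d(omega)
d(phi) = -48.61 deg = -0.848405 rad
d(omega) = 2*pi*(5413.7 - 4105.4) = 8220.2913 rad/s
tau = -(-0.848405) / 8220.2913
    = 0.1032 ms

0.1032 ms


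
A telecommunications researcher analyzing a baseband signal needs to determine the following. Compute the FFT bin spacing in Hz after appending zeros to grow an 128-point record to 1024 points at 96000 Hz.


Frequency resolution after zero-padding:
N_padded = 128 * 8 = 1024
df = fs / N_padded
   = 96000 / 1024
   = 93.75 Hz

93.75 Hz


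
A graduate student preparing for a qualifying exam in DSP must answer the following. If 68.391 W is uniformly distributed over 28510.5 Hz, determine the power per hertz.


Power spectral density:
PSD = P / BW
    = 68.391 / 28510.5
    = 0.0023988 W/Hz

0.0023988 W/Hz


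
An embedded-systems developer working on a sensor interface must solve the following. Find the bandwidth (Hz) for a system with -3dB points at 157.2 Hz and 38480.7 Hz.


Bandwidth is the difference of -3dB frequencies:
BW = f_high - f_low
   = 38480.7 - 157.2
   = 38323.5 Hz

38323.5 Hz


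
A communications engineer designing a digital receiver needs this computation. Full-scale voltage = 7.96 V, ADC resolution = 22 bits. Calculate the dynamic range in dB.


Dynamic range from full-scale to LSB:
V_min = V_max / 2^bits = 7.96 / 2^22
DR = 20 * log10(V_max / V_min)
   = 20 * log10(2^22)
   = 20 * 22 * log10(2)
   = 132.45 dB

132.45 dB


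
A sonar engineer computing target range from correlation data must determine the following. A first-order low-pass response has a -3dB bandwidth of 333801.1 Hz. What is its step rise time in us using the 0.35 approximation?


Rise time from bandwidth relationship:
tr = 0.35 / BW
   = 0.35 / 333801.1
   = 1.0485286e-06 s
   = 1.0485 us

1.0485 us


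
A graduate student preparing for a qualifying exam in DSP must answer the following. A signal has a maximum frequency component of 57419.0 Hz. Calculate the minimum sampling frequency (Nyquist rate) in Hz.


The Nyquist rate is twice the maximum frequency component.
fs_min = 2 * fmax
      = 2 * 57419.0
      = 114838.0 Hz

114838.0


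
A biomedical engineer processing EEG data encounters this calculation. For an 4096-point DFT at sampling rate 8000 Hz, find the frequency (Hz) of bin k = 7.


Frequency of DFT bin k:
f_k = k * fs / N
    = 7 * 8000 / 4096
    = 56000 / 4096
    = 13.672 Hz

13.672 Hz


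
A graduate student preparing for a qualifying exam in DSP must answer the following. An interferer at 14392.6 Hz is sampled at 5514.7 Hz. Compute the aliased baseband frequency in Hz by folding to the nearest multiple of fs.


Compute the nearest integer multiple of fs to the signal:
n = round(14392.6 / 5514.7) = 3
f_alias = |14392.6 - 3 * 5514.7|
        = |14392.6 - 16544.1|
        = 2151.5 Hz

2151.5


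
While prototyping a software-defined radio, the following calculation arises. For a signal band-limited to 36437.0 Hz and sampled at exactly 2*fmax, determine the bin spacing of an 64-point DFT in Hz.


Step 1 — Nyquist sampling rate:
fs = 2 * fmax = 2 * 36437.0 = 72874.0 Hz

Step 2 — DFT bin spacing:
df = fs / N = 72874.0 / 64 = 1138.6562 Hz

1138.6562 Hz


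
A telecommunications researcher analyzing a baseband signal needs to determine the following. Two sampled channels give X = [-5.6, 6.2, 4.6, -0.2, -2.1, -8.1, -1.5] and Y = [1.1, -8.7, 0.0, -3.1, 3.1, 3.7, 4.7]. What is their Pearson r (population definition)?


Pearson correlation coefficient (population):
r = cov(X,Y) / (std(X) * std(Y))
Mean X = -0.9571, Mean Y = 0.1143
Cov(X,Y) = -14.606327
Std(X) = 4.733726, Std(Y) = 4.339331
r = -0.7111

-0.7111


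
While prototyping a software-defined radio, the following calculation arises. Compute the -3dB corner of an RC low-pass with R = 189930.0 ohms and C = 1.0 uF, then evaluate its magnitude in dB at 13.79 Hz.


Step 1 — cutoff frequency:
fc = 1 / (2*pi*R*C)
C = 1.0 uF = 1e-06 F
fc = 1 / (2*pi*189930.0*1e-06)
   = 0.837966 Hz

Step 2 — magnitude at f = 13.79 Hz:
|H(f)| = 1 / sqrt(1 + (f/fc)^2)
f/fc = 13.79 / 0.837966 = 16.456515
|H| = 1 / sqrt(1 + 270.816886) = 0.0606543
|H|_dB = 20*log10(0.0606543) = -24.34 dB

fc = 0.837966 Hz; |H(13.79 Hz)| = -24.34 dB


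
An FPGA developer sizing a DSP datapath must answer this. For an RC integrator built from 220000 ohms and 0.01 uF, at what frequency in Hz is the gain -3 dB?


Cutoff frequency of a first-order RC filter:
fc = 1 / (2 * pi * R * C)
C = 0.01 uF = 1e-08 F
fc = 1 / (2 * pi * 220000 * 1e-08)
   = 1 / 0.013823007675795
   = 72.343156 Hz

72.343156 Hz


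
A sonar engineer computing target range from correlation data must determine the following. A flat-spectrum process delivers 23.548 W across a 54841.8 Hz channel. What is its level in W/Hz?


Power spectral density:
PSD = P / BW
    = 23.548 / 54841.8
    = 0.00042938 W/Hz

0.00042938 W/Hz


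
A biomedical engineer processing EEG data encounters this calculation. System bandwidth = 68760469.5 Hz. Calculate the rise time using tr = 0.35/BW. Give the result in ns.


Rise time from bandwidth relationship:
tr = 0.35 / BW
   = 0.35 / 68760469.5
   = 5.090133947e-09 s
   = 5.0901 ns

5.0901 ns


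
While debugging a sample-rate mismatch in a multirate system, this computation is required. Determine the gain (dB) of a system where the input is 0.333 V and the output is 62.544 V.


Voltage gain in dB:
G = 20 * log10(Vout / Vin)
  = 20 * log10(62.544 / 0.333)
  = 20 * log10(187.81982)
  = 20 * 2.273741
  = 45.47 dB

45.47 dB


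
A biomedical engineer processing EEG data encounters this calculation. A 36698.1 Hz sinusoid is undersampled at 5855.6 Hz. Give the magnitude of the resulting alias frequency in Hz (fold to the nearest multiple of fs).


Compute the nearest integer multiple of fs to the signal:
n = round(36698.1 / 5855.6) = 6
f_alias = |36698.1 - 6 * 5855.6|
        = |36698.1 - 35133.6|
        = 1564.5 Hz

1564.5


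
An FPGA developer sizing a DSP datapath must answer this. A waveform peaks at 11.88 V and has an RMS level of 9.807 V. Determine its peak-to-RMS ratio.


Crest factor is the ratio of peak to RMS:
CF = V_peak / V_rms
   = 11.88 / 9.807
   = 1.2114

1.2114


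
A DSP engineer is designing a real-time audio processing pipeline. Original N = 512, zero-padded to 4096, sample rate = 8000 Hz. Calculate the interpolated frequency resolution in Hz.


Frequency resolution after zero-padding:
N_padded = 512 * 8 = 4096
df = fs / N_padded
   = 8000 / 4096
   = 1.9531 Hz

1.9531 Hz


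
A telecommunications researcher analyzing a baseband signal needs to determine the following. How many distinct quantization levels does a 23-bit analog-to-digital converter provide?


Number of quantization levels = 2^N
= 2^23
= 8388608

8388608


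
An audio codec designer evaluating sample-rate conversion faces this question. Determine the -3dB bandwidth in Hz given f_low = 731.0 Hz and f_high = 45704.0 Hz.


Bandwidth is the difference of -3dB frequencies:
BW = f_high - f_low
   = 45704.0 - 731.0
   = 44973.0 Hz

44973.0 Hz


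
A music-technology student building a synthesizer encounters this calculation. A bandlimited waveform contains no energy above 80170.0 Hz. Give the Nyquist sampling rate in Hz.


The Nyquist rate is twice the maximum frequency component.
fs_min = 2 * fmax
      = 2 * 80170.0
      = 160340.0 Hz

160340.0


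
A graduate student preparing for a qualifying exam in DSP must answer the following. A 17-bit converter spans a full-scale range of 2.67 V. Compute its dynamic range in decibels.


Dynamic range from full-scale to LSB:
V_min = V_max / 2^bits = 2.67 / 2^17
DR = 20 * log10(V_max / V_min)
   = 20 * log10(2^17)
   = 20 * 17 * log10(2)
   = 102.35 dB

102.35 dB


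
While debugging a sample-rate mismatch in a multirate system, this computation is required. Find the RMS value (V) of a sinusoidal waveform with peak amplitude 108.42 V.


RMS voltage for a sinusoidal waveform:
V_rms = V_peak / sqrt(2)
      = 108.42 / 1.414214
      = 76.665 V

76.665 V


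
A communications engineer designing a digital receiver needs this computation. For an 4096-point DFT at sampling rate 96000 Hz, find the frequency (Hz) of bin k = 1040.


Frequency of DFT bin k:
f_k = k * fs / N
    = 1040 * 96000 / 4096
    = 99840000 / 4096
    = 24375.0 Hz

24375.0 Hz


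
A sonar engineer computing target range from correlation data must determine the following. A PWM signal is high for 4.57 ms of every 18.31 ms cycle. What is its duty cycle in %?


Duty cycle as a percentage:
DC = (t_on / T) * 100
   = (4.57 / 18.31) * 100
   = 0.24959 * 100
   = 24.96 %

24.96 %


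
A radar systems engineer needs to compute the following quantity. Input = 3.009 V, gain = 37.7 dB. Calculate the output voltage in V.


Output voltage from dB gain:
V_out = V_in * 10^(gain_dB / 20)
      = 3.009 * 10^(37.7 / 20)
      = 3.009 * 76.736149
      = 230.8991 V

230.8991 V


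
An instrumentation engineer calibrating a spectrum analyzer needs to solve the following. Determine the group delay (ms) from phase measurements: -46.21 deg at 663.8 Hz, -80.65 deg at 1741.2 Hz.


Group delay from phase difference:
tau = -d(phi)/d(omega)
d(phi) = -34.44 deg = -0.601091 rad
d(omega) = 2*pi*(1741.2 - 663.8) = 6769.5038 rad/s
tau = -(-0.601091) / 6769.5038
    = 0.0888 ms

0.0888 ms


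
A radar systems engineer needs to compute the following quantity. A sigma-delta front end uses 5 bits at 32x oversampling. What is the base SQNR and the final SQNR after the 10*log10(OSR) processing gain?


Step 1 — baseline SQNR at Nyquist:
SQNR_base = 6.02*N + 1.76
          = 6.02*5 + 1.76
          = 31.86 dB

Step 2 — oversampling processing gain:
G = 10*log10(OSR) = 10*log10(32) = 15.05 dB

Step 3 — total:
SQNR_total = 31.86 + 15.05 = 46.91 dB

Base SQNR = 31.86 dB; oversampled SQNR = 46.91 dB


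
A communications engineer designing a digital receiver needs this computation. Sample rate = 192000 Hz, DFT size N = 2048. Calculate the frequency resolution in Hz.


DFT frequency resolution:
df = fs / N
   = 192000 / 2048
   = 93.75 Hz

93.75 Hz


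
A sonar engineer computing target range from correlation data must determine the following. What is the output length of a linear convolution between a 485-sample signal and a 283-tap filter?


Linear convolution output length:
L = N + M - 1
  = 485 + 283 - 1
  = 767 samples

767


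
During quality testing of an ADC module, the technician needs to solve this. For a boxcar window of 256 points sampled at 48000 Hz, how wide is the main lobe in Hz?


Main lobe width for a rectangular window:
Width = 2 * fs / N
      = 2 * 48000 / 256
      = 96000 / 256
      = 375.0 Hz

375.0 Hz


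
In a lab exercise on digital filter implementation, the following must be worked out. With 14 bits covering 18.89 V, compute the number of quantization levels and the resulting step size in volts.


Step 1 — number of quantization levels:
L = 2^N = 2^14 = 16384

Step 2 — LSB step size:
delta = Vfs / L
      = 18.89 / 16384
      = 0.00115295 V

Levels = 16384; step size = 0.00115295 V


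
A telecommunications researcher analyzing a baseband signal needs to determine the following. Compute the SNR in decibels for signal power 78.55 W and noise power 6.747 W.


SNR in decibels:
SNR = 10 * log10(Ps / Pn)
    = 10 * log10(78.55 / 6.747)
    = 10 * log10(11.6422)
    = 10 * 1.066
    = 10.66 dB

10.66 dB


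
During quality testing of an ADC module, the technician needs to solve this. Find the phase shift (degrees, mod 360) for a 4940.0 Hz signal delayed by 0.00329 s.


Phase shift from frequency and time delay:
phi = 360 * f * t_delay
    = 360 * 4940.0 * 0.00329
    = 5850.94 degrees
    mod 360 = 90.94 degrees

90.94 degrees


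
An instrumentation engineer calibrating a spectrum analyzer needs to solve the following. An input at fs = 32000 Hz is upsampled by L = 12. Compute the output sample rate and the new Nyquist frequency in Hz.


Step 1 — output sample rate after interpolation by L:
fs_out = L * fs_in = 12 * 32000 = 384000 Hz

Step 2 — Nyquist frequency of the output stream:
f_Nyq = fs_out / 2 = 384000 / 2 = 192000.0 Hz

fs_out = 384000 Hz; f_Nyquist = 192000.0 Hz


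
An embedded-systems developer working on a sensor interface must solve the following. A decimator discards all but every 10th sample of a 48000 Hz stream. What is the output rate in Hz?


Decimation reduces the sample rate:
fs_out = fs_in / M
       = 48000 / 10
       = 4800.0 Hz

4800.0 Hz


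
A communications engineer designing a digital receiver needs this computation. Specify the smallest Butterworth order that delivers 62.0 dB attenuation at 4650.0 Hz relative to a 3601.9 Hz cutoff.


Butterworth filter order formula:
n = log10(10^(A/10) - 1) / (2 * log10(f_stop/f_pass))
10^(62.0/10) - 1 = 1584892.1925
f_stop/f_pass = 4650.0 / 3601.9 = 1.291
n = 27.9477 -> ceil = 28

28


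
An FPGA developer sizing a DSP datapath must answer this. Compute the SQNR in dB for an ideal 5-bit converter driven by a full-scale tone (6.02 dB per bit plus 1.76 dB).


Theoretical SNR for a full-scale sinusoid:
SNR = 6.02 * N + 1.76
    = 6.02 * 5 + 1.76
    = 30.1 + 1.76
    = 31.86 dB

31.86 dB


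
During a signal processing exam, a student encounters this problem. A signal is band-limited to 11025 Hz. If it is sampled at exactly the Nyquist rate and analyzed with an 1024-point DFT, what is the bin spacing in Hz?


Step 1 — Nyquist sampling rate:
fs = 2 * fmax = 2 * 11025 = 22050 Hz

Step 2 — DFT bin spacing:
df = fs / N = 22050 / 1024 = 21.5332 Hz

21.5332 Hz


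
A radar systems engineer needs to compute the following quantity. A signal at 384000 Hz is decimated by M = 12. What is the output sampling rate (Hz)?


Decimation reduces the sample rate:
fs_out = fs_in / M
       = 384000 / 12
       = 32000.0 Hz

32000.0 Hz


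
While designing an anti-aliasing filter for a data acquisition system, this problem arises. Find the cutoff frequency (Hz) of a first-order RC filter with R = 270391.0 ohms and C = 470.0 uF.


Cutoff frequency of a first-order RC filter:
fc = 1 / (2 * pi * R * C)
C = 470.0 uF = 0.00047 F
fc = 1 / (2 * pi * 270391.0 * 0.00047)
   = 1 / 798.49087644499
   = 0.001252 Hz

0.001252 Hz


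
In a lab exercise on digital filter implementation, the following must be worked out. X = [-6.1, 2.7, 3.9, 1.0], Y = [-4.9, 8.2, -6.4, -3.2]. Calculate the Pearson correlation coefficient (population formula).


Pearson correlation coefficient (population):
r = cov(X,Y) / (std(X) * std(Y))
Mean X = 0.375, Mean Y = -1.575
Cov(X,Y) = 6.558125
Std(X) = 3.877741, Std(Y) = 5.756029
r = 0.2938

0.2938


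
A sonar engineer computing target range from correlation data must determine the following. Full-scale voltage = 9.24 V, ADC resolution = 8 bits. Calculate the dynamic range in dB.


Dynamic range from full-scale to LSB:
V_min = V_max / 2^bits = 9.24 / 2^8
DR = 20 * log10(V_max / V_min)
   = 20 * log10(2^8)
   = 20 * 8 * log10(2)
   = 48.16 dB

48.16 dB


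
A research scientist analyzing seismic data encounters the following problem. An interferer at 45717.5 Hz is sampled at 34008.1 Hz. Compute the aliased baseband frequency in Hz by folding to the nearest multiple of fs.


Compute the nearest integer multiple of fs to the signal:
n = round(45717.5 / 34008.1) = 1
f_alias = |45717.5 - 1 * 34008.1|
        = |45717.5 - 34008.1|
        = 11709.4 Hz

11709.4


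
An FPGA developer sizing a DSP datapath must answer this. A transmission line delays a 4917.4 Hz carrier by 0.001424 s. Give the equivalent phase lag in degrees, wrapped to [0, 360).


Phase shift from frequency and time delay:
phi = 360 * f * t_delay
    = 360 * 4917.4 * 0.001424
    = 2520.86 degrees
    mod 360 = 0.86 degrees

0.86 degrees


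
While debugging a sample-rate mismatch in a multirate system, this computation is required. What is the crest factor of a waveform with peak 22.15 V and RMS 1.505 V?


Crest factor is the ratio of peak to RMS:
CF = V_peak / V_rms
   = 22.15 / 1.505
   = 14.7176

14.7176


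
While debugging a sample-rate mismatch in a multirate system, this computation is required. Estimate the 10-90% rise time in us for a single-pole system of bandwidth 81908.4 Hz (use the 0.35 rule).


Rise time from bandwidth relationship:
tr = 0.35 / BW
   = 0.35 / 81908.4
   = 4.27306601e-06 s
   = 4.2731 us

4.2731 us


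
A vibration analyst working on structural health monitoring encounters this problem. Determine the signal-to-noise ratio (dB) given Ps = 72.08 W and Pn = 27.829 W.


SNR in decibels:
SNR = 10 * log10(Ps / Pn)
    = 10 * log10(72.08 / 27.829)
    = 10 * log10(2.5901)
    = 10 * 0.4133
    = 4.13 dB

4.13 dB


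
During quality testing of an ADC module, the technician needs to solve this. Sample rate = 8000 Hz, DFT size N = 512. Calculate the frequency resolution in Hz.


DFT frequency resolution:
df = fs / N
   = 8000 / 512
   = 15.625 Hz

15.625 Hz


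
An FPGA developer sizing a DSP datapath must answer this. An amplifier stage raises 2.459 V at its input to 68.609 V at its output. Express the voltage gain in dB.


Voltage gain in dB:
G = 20 * log10(Vout / Vin)
  = 20 * log10(68.609 / 2.459)
  = 20 * log10(27.901179)
  = 20 * 1.445623
  = 28.91 dB

28.91 dB


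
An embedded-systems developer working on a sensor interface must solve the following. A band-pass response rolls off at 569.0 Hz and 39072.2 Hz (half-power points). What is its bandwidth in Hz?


Bandwidth is the difference of -3dB frequencies:
BW = f_high - f_low
   = 39072.2 - 569.0
   = 38503.2 Hz

38503.2 Hz


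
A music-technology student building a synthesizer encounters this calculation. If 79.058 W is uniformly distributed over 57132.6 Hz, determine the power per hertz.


Power spectral density:
PSD = P / BW
    = 79.058 / 57132.6
    = 0.00138376 W/Hz

0.00138376 W/Hz


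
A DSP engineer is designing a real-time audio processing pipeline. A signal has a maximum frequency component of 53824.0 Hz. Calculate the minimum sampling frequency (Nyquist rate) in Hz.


The Nyquist rate is twice the maximum frequency component.
fs_min = 2 * fmax
      = 2 * 53824.0
      = 107648.0 Hz

107648.0


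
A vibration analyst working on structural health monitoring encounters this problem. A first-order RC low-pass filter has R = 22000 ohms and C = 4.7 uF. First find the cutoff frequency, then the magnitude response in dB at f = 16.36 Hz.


Step 1 — cutoff frequency:
fc = 1 / (2*pi*R*C)
C = 4.7 uF = 4.7e-06 F
fc = 1 / (2*pi*22000*4.7e-06)
   = 1.53922 Hz

Step 2 — magnitude at f = 16.36 Hz:
|H(f)| = 1 / sqrt(1 + (f/fc)^2)
f/fc = 16.36 / 1.53922 = 10.62876
|H| = 1 / sqrt(1 + 112.970539) = 0.0936707
|H|_dB = 20*log10(0.0936707) = -20.57 dB

fc = 1.53922 Hz; |H(16.36 Hz)| = -20.57 dB


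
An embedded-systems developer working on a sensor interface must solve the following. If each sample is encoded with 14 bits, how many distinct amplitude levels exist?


Number of quantization levels = 2^N
= 2^14
= 16384

16384


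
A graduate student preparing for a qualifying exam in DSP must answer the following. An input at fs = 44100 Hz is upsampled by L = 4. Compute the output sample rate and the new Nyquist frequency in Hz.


Step 1 — output sample rate after interpolation by L:
fs_out = L * fs_in = 4 * 44100 = 176400 Hz

Step 2 — Nyquist frequency of the output stream:
f_Nyq = fs_out / 2 = 176400 / 2 = 88200.0 Hz

fs_out = 176400 Hz; f_Nyquist = 88200.0 Hz


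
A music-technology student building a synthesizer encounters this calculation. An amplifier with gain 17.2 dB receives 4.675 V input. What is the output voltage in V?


Output voltage from dB gain:
V_out = V_in * 10^(gain_dB / 20)
      = 4.675 * 10^(17.2 / 20)
      = 4.675 * 7.24436
      = 33.8674 V

33.8674 V


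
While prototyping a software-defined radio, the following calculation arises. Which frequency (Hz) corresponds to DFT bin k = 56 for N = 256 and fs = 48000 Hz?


Frequency of DFT bin k:
f_k = k * fs / N
    = 56 * 48000 / 256
    = 2688000 / 256
    = 10500.0 Hz

10500.0 Hz


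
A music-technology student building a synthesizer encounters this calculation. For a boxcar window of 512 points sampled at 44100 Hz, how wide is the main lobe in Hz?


Main lobe width for a rectangular window:
Width = 2 * fs / N
      = 2 * 44100 / 512
      = 88200 / 512
      = 172.266 Hz

172.266 Hz


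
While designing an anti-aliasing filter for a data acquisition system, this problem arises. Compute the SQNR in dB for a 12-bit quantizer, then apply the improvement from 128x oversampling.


Step 1 — baseline SQNR at Nyquist:
SQNR_base = 6.02*N + 1.76
          = 6.02*12 + 1.76
          = 74.0 dB

Step 2 — oversampling processing gain:
G = 10*log10(OSR) = 10*log10(128) = 21.07 dB

Step 3 — total:
SQNR_total = 74.0 + 21.07 = 95.07 dB

Base SQNR = 74.0 dB; oversampled SQNR = 95.07 dB


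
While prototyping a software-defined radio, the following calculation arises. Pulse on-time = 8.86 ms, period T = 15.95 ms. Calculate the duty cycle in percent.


Duty cycle as a percentage:
DC = (t_on / T) * 100
   = (8.86 / 15.95) * 100
   = 0.555486 * 100
   = 55.55 %

55.55 %


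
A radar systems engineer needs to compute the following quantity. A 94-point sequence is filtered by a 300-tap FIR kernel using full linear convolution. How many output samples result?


Linear convolution output length:
L = N + M - 1
  = 94 + 300 - 1
  = 393 samples

393


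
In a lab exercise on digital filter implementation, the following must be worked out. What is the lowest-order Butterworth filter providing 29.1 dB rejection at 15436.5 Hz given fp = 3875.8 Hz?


Butterworth filter order formula:
n = log10(10^(A/10) - 1) / (2 * log10(f_stop/f_pass))
10^(29.1/10) - 1 = 811.8305
f_stop/f_pass = 15436.5 / 3875.8 = 3.9828
n = 2.4238 -> ceil = 3

3


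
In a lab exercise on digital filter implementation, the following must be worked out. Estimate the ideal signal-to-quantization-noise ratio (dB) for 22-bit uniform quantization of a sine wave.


Theoretical SNR for a full-scale sinusoid:
SNR = 6.02 * N + 1.76
    = 6.02 * 22 + 1.76
    = 132.44 + 1.76
    = 134.2 dB

134.2 dB


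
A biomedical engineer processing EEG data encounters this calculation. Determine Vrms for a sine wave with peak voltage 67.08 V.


RMS voltage for a sinusoidal waveform:
V_rms = V_peak / sqrt(2)
      = 67.08 / 1.414214
      = 47.433 V

47.433 V


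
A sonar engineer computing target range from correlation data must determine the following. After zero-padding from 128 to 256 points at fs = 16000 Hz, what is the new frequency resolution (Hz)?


Frequency resolution after zero-padding:
N_padded = 128 * 2 = 256
df = fs / N_padded
   = 16000 / 256
   = 62.5 Hz

62.5 Hz


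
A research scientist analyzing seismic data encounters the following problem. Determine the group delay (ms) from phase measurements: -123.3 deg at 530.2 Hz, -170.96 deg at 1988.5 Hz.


Group delay from phase difference:
tau = -d(phi)/d(omega)
d(phi) = -47.66 deg = -0.831824 rad
d(omega) = 2*pi*(1988.5 - 530.2) = 9162.7691 rad/s
tau = -(-0.831824) / 9162.7691
    = 0.0908 ms

0.0908 ms


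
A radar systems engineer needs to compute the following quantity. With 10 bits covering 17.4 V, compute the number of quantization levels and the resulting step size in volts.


Step 1 — number of quantization levels:
L = 2^N = 2^10 = 1024

Step 2 — LSB step size:
delta = Vfs / L
      = 17.4 / 1024
      = 0.01699219 V

Levels = 1024; step size = 0.01699219 V


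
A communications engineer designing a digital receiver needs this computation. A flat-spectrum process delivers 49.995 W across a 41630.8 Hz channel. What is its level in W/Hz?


Power spectral density:
PSD = P / BW
    = 49.995 / 41630.8
    = 0.00120091 W/Hz

0.00120091 W/Hz


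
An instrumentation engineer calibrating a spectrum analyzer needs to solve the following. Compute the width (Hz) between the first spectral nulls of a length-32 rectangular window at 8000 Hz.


Main lobe width for a rectangular window:
Width = 2 * fs / N
      = 2 * 8000 / 32
      = 16000 / 32
      = 500.0 Hz

500.0 Hz


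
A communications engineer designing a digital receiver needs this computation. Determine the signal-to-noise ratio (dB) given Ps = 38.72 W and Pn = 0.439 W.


SNR in decibels:
SNR = 10 * log10(Ps / Pn)
    = 10 * log10(38.72 / 0.439)
    = 10 * log10(88.2005)
    = 10 * 1.9455
    = 19.45 dB

19.45 dB


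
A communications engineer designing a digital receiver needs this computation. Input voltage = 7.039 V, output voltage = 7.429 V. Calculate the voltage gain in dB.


Voltage gain in dB:
G = 20 * log10(Vout / Vin)
  = 20 * log10(7.429 / 7.039)
  = 20 * log10(1.055406)
  = 20 * 0.023419
  = 0.47 dB

0.47 dB


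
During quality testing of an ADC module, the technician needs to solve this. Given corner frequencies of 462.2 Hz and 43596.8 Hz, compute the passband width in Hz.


Bandwidth is the difference of -3dB frequencies:
BW = f_high - f_low
   = 43596.8 - 462.2
   = 43134.6 Hz

43134.6 Hz
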